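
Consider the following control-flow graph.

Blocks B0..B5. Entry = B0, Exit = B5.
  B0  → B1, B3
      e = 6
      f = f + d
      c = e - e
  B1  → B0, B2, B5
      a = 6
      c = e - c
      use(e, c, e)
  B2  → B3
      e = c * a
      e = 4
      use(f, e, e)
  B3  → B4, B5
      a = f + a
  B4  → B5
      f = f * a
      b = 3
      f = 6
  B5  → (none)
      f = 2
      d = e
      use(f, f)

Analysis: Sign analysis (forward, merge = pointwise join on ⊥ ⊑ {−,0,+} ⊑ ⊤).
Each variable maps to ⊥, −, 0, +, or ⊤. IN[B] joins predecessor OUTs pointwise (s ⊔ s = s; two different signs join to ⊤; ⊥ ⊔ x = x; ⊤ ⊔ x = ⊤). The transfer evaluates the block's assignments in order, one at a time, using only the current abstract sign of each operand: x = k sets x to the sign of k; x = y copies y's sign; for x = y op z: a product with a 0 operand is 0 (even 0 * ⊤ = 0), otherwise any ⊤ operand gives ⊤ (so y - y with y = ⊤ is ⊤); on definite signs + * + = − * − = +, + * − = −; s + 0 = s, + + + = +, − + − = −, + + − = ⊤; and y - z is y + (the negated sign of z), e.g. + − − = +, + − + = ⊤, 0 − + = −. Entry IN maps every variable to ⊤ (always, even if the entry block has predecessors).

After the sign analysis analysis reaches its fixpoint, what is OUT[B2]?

Answer: {a: +, b: ⊤, c: ⊤, d: ⊤, e: +, f: ⊤}

Derivation:
Per-block solution:
  B0:   IN=(all ⊤)   OUT={e:+; rest ⊤}
  B1:   IN={e:+; rest ⊤}   OUT={a:+, e:+; rest ⊤}
  B2:   IN={a:+, e:+; rest ⊤}   OUT={a:+, e:+; rest ⊤}
  B3:   IN={e:+; rest ⊤}   OUT={e:+; rest ⊤}
  B4:   IN={e:+; rest ⊤}   OUT={b:+, e:+, f:+; rest ⊤}
  B5:   IN={e:+; rest ⊤}   OUT={d:+, e:+, f:+; rest ⊤}

Merge at B2: IN[B2] = OUT[B1] = {a: +, b: ⊤, c: ⊤, d: ⊤, e: +, f: ⊤}
Applying B2's transfer function to that IN value gives OUT[B2] (row B2 above).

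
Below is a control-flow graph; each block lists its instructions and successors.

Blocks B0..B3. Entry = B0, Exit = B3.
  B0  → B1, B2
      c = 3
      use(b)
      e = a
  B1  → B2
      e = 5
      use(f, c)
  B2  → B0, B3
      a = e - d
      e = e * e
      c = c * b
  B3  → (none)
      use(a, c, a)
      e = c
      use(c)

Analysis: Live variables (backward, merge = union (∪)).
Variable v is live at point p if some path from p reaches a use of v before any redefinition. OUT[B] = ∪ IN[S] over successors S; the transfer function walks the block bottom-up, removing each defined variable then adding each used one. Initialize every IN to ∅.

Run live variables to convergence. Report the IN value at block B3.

Answer: {a, c}

Derivation:
Per-block solution:
  B0:   IN={a, b, d, f}   OUT={b, c, d, e, f}
  B1:   IN={b, c, d, f}   OUT={b, c, d, e, f}
  B2:   IN={b, c, d, e, f}   OUT={a, b, c, d, f}
  B3:   IN={a, c}   OUT={}

B3 is the boundary node: OUT[B3] = {}
Applying B3's transfer function to that OUT value gives IN[B3] (row B3 above).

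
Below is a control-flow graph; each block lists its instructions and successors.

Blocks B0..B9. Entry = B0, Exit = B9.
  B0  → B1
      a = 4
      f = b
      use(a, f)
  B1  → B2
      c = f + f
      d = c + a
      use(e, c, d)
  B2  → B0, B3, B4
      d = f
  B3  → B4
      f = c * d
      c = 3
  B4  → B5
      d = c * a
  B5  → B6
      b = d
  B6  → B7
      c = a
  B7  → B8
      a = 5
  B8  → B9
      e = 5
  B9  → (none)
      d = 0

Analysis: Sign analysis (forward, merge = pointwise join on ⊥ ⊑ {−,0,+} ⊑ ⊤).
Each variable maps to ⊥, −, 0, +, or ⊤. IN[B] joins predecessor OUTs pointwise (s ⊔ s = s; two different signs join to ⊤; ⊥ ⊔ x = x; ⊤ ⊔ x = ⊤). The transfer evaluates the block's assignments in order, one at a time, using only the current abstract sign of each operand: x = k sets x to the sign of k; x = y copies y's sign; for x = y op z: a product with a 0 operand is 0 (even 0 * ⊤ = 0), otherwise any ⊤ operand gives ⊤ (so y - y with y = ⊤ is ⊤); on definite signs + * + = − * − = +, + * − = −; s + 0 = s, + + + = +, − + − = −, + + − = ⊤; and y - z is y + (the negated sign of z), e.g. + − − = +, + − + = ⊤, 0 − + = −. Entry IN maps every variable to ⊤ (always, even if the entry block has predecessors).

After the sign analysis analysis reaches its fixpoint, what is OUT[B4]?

Answer: {a: +, b: ⊤, c: ⊤, d: ⊤, e: ⊤, f: ⊤}

Derivation:
Per-block solution:
  B0:   IN=(all ⊤)   OUT={a:+; rest ⊤}
  B1:   IN={a:+; rest ⊤}   OUT={a:+; rest ⊤}
  B2:   IN={a:+; rest ⊤}   OUT={a:+; rest ⊤}
  B3:   IN={a:+; rest ⊤}   OUT={a:+, c:+; rest ⊤}
  B4:   IN={a:+; rest ⊤}   OUT={a:+; rest ⊤}
  B5:   IN={a:+; rest ⊤}   OUT={a:+; rest ⊤}
  B6:   IN={a:+; rest ⊤}   OUT={a:+, c:+; rest ⊤}
  B7:   IN={a:+, c:+; rest ⊤}   OUT={a:+, c:+; rest ⊤}
  B8:   IN={a:+, c:+; rest ⊤}   OUT={a:+, c:+, e:+; rest ⊤}
  B9:   IN={a:+, c:+, e:+; rest ⊤}   OUT={a:+, c:+, d:0, e:+; rest ⊤}

Merge at B4: IN[B4] = OUT[B2] ⊔ OUT[B3] = {a: +, b: ⊤, c: ⊤, d: ⊤, e: ⊤, f: ⊤}
Applying B4's transfer function to that IN value gives OUT[B4] (row B4 above).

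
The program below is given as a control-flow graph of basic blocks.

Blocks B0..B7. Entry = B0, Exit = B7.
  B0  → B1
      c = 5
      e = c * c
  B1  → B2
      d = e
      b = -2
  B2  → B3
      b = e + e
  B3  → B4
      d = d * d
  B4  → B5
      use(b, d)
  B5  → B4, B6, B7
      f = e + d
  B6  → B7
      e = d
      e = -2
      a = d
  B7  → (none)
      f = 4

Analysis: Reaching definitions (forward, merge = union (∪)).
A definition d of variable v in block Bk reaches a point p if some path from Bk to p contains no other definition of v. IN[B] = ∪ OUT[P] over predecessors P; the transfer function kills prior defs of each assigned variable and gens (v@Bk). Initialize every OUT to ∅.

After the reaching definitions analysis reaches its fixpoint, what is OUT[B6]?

Answer: {a@B6, b@B2, c@B0, d@B3, e@B6, f@B5}

Derivation:
Converged values:
  B0:   IN={}   OUT={c@B0, e@B0}
  B1:   IN={c@B0, e@B0}   OUT={b@B1, c@B0, d@B1, e@B0}
  B2:   IN={b@B1, c@B0, d@B1, e@B0}   OUT={b@B2, c@B0, d@B1, e@B0}
  B3:   IN={b@B2, c@B0, d@B1, e@B0}   OUT={b@B2, c@B0, d@B3, e@B0}
  B4:   IN={b@B2, c@B0, d@B3, e@B0, f@B5}   OUT={b@B2, c@B0, d@B3, e@B0, f@B5}
  B5:   IN={b@B2, c@B0, d@B3, e@B0, f@B5}   OUT={b@B2, c@B0, d@B3, e@B0, f@B5}
  B6:   IN={b@B2, c@B0, d@B3, e@B0, f@B5}   OUT={a@B6, b@B2, c@B0, d@B3, e@B6, f@B5}
  B7:   IN={a@B6, b@B2, c@B0, d@B3, e@B0, e@B6, f@B5}   OUT={a@B6, b@B2, c@B0, d@B3, e@B0, e@B6, f@B7}

Merge at B6: IN[B6] = OUT[B5] = {b@B2, c@B0, d@B3, e@B0, f@B5}
Applying B6's transfer function to that IN value gives OUT[B6] (row B6 above).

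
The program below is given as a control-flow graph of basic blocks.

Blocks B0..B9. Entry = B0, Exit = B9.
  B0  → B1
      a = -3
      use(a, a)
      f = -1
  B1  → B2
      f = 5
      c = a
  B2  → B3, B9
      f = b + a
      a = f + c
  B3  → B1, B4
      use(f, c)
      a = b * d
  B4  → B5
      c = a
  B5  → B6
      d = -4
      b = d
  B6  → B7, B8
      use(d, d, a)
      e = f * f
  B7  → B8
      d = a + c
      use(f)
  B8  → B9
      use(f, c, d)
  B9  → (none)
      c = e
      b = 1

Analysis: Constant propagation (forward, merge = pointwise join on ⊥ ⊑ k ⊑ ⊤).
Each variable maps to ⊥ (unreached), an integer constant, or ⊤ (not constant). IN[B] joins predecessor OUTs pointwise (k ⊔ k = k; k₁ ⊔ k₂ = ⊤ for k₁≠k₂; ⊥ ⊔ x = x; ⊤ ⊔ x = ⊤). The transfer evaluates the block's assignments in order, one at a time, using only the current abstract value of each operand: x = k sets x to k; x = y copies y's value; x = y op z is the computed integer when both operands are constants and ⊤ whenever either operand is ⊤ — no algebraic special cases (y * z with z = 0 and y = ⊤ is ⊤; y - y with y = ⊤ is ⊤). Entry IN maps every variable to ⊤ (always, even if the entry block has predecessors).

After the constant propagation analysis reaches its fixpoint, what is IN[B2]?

Answer: {a: ⊤, b: ⊤, c: ⊤, d: ⊤, e: ⊤, f: 5}

Derivation:
Converged values:
  B0:   IN=(all ⊤)   OUT={a:-3, f:-1; rest ⊤}
  B1:   IN=(all ⊤)   OUT={f:5; rest ⊤}
  B2:   IN={f:5; rest ⊤}   OUT=(all ⊤)
  B3:   IN=(all ⊤)   OUT=(all ⊤)
  B4:   IN=(all ⊤)   OUT=(all ⊤)
  B5:   IN=(all ⊤)   OUT={b:-4, d:-4; rest ⊤}
  B6:   IN={b:-4, d:-4; rest ⊤}   OUT={b:-4, d:-4; rest ⊤}
  B7:   IN={b:-4, d:-4; rest ⊤}   OUT={b:-4; rest ⊤}
  B8:   IN={b:-4; rest ⊤}   OUT={b:-4; rest ⊤}
  B9:   IN=(all ⊤)   OUT={b:1; rest ⊤}

Merge at B2: IN[B2] = OUT[B1] = {a: ⊤, b: ⊤, c: ⊤, d: ⊤, e: ⊤, f: 5}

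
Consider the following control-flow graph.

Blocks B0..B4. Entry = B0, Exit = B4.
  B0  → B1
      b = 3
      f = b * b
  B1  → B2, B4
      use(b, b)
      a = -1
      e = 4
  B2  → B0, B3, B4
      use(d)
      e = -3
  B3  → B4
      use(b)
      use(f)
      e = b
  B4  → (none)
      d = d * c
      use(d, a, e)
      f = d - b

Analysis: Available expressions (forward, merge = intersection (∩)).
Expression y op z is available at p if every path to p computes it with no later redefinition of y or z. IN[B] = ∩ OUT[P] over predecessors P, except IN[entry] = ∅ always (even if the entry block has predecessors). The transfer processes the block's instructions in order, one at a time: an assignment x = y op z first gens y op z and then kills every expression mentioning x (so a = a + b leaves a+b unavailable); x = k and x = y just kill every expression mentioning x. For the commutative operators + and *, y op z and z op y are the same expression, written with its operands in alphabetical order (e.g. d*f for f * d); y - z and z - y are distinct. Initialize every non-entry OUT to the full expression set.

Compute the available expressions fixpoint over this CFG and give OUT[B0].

Converged values:
  B0:   IN={}   OUT={b*b}
  B1:   IN={b*b}   OUT={b*b}
  B2:   IN={b*b}   OUT={b*b}
  B3:   IN={b*b}   OUT={b*b}
  B4:   IN={b*b}   OUT={b*b, d-b}

Merge at B0 (entry node, so the boundary value {} is joined with the incoming edge(s)): IN[B0] = {} ∩ OUT[B2] = {}
Applying B0's transfer function to that IN value gives OUT[B0] (row B0 above).

Answer: {b*b}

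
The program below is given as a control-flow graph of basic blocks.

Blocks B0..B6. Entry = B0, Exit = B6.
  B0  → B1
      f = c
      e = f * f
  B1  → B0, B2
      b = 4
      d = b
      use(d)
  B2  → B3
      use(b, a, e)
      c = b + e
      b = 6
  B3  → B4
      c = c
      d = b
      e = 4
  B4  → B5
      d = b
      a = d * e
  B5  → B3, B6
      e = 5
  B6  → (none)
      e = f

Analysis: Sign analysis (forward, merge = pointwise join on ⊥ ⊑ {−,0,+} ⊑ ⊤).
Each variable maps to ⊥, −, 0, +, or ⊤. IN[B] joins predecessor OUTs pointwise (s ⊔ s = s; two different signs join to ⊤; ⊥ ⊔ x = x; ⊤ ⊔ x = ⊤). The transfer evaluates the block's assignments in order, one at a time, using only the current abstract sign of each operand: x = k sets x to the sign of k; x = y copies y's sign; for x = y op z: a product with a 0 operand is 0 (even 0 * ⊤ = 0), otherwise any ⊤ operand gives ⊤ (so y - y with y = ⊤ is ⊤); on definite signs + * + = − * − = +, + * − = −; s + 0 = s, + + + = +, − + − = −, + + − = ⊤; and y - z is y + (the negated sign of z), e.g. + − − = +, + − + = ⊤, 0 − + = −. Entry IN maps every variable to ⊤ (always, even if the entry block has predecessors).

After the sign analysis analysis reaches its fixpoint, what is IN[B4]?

Converged values:
  B0: | IN=(all ⊤) | OUT=(all ⊤)
  B1: | IN=(all ⊤) | OUT={b:+, d:+; rest ⊤}
  B2: | IN={b:+, d:+; rest ⊤} | OUT={b:+, d:+; rest ⊤}
  B3: | IN={b:+, d:+; rest ⊤} | OUT={b:+, d:+, e:+; rest ⊤}
  B4: | IN={b:+, d:+, e:+; rest ⊤} | OUT={a:+, b:+, d:+, e:+; rest ⊤}
  B5: | IN={a:+, b:+, d:+, e:+; rest ⊤} | OUT={a:+, b:+, d:+, e:+; rest ⊤}
  B6: | IN={a:+, b:+, d:+, e:+; rest ⊤} | OUT={a:+, b:+, d:+; rest ⊤}

Merge at B4: IN[B4] = OUT[B3] = {a: ⊤, b: +, c: ⊤, d: +, e: +, f: ⊤}

Answer: {a: ⊤, b: +, c: ⊤, d: +, e: +, f: ⊤}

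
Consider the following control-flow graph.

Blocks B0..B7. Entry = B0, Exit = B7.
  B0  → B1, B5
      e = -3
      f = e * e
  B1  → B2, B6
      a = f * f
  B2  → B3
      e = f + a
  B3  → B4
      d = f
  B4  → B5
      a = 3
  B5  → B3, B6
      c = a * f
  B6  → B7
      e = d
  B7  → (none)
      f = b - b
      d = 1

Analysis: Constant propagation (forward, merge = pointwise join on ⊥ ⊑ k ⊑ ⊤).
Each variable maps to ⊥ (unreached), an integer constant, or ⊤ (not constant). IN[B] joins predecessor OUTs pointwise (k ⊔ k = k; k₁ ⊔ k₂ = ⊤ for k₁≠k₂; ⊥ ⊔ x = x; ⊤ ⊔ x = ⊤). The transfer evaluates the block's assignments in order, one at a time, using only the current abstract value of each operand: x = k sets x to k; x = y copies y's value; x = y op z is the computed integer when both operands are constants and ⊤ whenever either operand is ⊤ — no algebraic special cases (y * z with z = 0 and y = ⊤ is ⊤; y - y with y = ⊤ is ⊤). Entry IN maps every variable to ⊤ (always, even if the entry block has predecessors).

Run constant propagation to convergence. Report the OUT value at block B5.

Per-block solution:
  B0:  IN=(all ⊤)  OUT={e:-3, f:9; rest ⊤}
  B1:  IN={e:-3, f:9; rest ⊤}  OUT={a:81, e:-3, f:9; rest ⊤}
  B2:  IN={a:81, e:-3, f:9; rest ⊤}  OUT={a:81, e:90, f:9; rest ⊤}
  B3:  IN={f:9; rest ⊤}  OUT={d:9, f:9; rest ⊤}
  B4:  IN={d:9, f:9; rest ⊤}  OUT={a:3, d:9, f:9; rest ⊤}
  B5:  IN={f:9; rest ⊤}  OUT={f:9; rest ⊤}
  B6:  IN={f:9; rest ⊤}  OUT={f:9; rest ⊤}
  B7:  IN={f:9; rest ⊤}  OUT={d:1; rest ⊤}

Merge at B5: IN[B5] = OUT[B0] ⊔ OUT[B4] = {a: ⊤, b: ⊤, c: ⊤, d: ⊤, e: ⊤, f: 9}
Applying B5's transfer function to that IN value gives OUT[B5] (row B5 above).

Answer: {a: ⊤, b: ⊤, c: ⊤, d: ⊤, e: ⊤, f: 9}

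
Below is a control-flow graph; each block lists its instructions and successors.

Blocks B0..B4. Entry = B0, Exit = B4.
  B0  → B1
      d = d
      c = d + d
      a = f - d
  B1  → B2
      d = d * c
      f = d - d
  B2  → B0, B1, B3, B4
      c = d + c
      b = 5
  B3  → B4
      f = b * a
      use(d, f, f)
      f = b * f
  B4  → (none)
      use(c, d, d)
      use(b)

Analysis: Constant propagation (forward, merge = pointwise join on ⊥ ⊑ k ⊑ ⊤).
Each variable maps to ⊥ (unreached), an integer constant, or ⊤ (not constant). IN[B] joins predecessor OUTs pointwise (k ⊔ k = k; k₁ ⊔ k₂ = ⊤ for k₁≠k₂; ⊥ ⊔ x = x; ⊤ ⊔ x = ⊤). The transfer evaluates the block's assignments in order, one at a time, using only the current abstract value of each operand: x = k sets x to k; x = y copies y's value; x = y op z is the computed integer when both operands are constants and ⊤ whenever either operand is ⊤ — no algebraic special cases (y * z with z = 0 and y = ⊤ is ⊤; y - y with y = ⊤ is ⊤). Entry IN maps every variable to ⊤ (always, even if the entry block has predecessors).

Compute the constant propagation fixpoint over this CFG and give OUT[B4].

Per-block solution:
  B0:  IN=(all ⊤)  OUT=(all ⊤)
  B1:  IN=(all ⊤)  OUT=(all ⊤)
  B2:  IN=(all ⊤)  OUT={b:5; rest ⊤}
  B3:  IN={b:5; rest ⊤}  OUT={b:5; rest ⊤}
  B4:  IN={b:5; rest ⊤}  OUT={b:5; rest ⊤}

Merge at B4: IN[B4] = OUT[B2] ⊔ OUT[B3] = {a: ⊤, b: 5, c: ⊤, d: ⊤, e: ⊤, f: ⊤}
Applying B4's transfer function to that IN value gives OUT[B4] (row B4 above).

Answer: {a: ⊤, b: 5, c: ⊤, d: ⊤, e: ⊤, f: ⊤}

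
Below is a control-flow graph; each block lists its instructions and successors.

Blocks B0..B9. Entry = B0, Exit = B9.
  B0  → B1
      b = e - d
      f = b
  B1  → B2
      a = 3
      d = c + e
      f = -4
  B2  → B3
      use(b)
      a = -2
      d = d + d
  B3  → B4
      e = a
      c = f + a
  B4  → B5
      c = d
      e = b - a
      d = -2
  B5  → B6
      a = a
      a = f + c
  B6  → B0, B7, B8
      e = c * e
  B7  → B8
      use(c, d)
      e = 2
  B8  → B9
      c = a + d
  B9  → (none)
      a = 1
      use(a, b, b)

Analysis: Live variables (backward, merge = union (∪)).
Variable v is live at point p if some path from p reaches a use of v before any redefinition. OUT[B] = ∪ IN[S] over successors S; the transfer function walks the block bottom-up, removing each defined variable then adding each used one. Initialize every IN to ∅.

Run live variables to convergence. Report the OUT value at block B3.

Answer: {a, b, d, f}

Trace:
Per-block solution:
  B0: | IN={c, d, e} | OUT={b, c, e}
  B1: | IN={b, c, e} | OUT={b, d, f}
  B2: | IN={b, d, f} | OUT={a, b, d, f}
  B3: | IN={a, b, d, f} | OUT={a, b, d, f}
  B4: | IN={a, b, d, f} | OUT={a, b, c, d, e, f}
  B5: | IN={a, b, c, d, e, f} | OUT={a, b, c, d, e}
  B6: | IN={a, b, c, d, e} | OUT={a, b, c, d, e}
  B7: | IN={a, b, c, d} | OUT={a, b, d}
  B8: | IN={a, b, d} | OUT={b}
  B9: | IN={b} | OUT={}

Merge at B3: OUT[B3] = IN[B4] = {a, b, d, f}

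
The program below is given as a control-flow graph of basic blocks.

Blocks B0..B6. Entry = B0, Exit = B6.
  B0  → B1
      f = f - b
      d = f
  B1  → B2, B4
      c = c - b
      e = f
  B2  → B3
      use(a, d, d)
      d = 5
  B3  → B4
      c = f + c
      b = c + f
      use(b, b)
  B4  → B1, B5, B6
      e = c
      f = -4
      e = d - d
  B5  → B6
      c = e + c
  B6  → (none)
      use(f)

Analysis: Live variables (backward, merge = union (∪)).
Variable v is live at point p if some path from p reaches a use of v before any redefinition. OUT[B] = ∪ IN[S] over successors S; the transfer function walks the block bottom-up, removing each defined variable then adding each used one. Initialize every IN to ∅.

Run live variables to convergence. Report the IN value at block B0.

Per-block solution:
  B0:   IN={a, b, c, f}   OUT={a, b, c, d, f}
  B1:   IN={a, b, c, d, f}   OUT={a, b, c, d, f}
  B2:   IN={a, c, d, f}   OUT={a, c, d, f}
  B3:   IN={a, c, d, f}   OUT={a, b, c, d}
  B4:   IN={a, b, c, d}   OUT={a, b, c, d, e, f}
  B5:   IN={c, e, f}   OUT={f}
  B6:   IN={f}   OUT={}

Merge at B0: OUT[B0] = IN[B1] = {a, b, c, d, f}
Applying B0's transfer function to that OUT value gives IN[B0] (row B0 above).

Answer: {a, b, c, f}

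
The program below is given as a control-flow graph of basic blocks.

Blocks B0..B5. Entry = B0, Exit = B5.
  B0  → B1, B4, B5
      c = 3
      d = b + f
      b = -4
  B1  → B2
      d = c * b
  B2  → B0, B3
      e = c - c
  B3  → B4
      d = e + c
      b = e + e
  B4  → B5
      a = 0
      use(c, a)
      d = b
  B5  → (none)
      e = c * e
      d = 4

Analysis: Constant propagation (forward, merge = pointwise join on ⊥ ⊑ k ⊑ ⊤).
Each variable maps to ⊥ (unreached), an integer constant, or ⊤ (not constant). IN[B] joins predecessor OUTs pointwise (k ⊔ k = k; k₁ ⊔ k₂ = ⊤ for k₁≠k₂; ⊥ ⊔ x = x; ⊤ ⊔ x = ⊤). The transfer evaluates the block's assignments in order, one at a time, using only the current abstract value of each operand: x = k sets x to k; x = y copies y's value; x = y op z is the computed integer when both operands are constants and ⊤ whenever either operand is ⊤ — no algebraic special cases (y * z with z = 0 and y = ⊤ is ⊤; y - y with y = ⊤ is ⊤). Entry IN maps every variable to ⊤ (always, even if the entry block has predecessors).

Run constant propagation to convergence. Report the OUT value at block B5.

Answer: {a: ⊤, b: ⊤, c: 3, d: 4, e: ⊤, f: ⊤}

Derivation:
Converged values:
  B0:   IN=(all ⊤)   OUT={b:-4, c:3; rest ⊤}
  B1:   IN={b:-4, c:3; rest ⊤}   OUT={b:-4, c:3, d:-12; rest ⊤}
  B2:   IN={b:-4, c:3, d:-12; rest ⊤}   OUT={b:-4, c:3, d:-12, e:0; rest ⊤}
  B3:   IN={b:-4, c:3, d:-12, e:0; rest ⊤}   OUT={b:0, c:3, d:3, e:0; rest ⊤}
  B4:   IN={c:3; rest ⊤}   OUT={a:0, c:3; rest ⊤}
  B5:   IN={c:3; rest ⊤}   OUT={c:3, d:4; rest ⊤}

Merge at B5: IN[B5] = OUT[B0] ⊔ OUT[B4] = {a: ⊤, b: ⊤, c: 3, d: ⊤, e: ⊤, f: ⊤}
Applying B5's transfer function to that IN value gives OUT[B5] (row B5 above).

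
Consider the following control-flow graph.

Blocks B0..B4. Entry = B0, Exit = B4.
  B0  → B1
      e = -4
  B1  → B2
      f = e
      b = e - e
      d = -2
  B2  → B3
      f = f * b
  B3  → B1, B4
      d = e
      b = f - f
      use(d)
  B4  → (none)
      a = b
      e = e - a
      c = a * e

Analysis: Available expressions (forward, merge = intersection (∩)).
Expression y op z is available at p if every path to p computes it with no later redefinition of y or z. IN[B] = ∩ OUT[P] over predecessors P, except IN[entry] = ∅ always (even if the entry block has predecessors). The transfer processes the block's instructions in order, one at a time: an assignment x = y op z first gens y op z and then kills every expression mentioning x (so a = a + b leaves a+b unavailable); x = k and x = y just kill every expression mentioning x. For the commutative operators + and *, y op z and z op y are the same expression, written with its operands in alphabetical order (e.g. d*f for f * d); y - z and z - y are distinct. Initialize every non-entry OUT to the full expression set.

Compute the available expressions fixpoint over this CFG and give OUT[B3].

Answer: {e-e, f-f}

Derivation:
Converged values:
  B0: | IN={} | OUT={}
  B1: | IN={} | OUT={e-e}
  B2: | IN={e-e} | OUT={e-e}
  B3: | IN={e-e} | OUT={e-e, f-f}
  B4: | IN={e-e, f-f} | OUT={a*e, f-f}

Merge at B3: IN[B3] = OUT[B2] = {e-e}
Applying B3's transfer function to that IN value gives OUT[B3] (row B3 above).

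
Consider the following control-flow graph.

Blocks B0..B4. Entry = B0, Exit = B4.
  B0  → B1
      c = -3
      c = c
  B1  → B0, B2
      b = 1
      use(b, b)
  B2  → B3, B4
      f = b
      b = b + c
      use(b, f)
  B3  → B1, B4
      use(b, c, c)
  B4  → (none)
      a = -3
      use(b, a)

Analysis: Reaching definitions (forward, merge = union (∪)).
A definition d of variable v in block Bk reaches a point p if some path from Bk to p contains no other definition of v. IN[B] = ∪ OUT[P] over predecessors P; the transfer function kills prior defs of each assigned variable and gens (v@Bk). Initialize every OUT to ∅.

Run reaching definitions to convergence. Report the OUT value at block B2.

Answer: {b@B2, c@B0, f@B2}

Working:
Converged values:
  B0:  IN={b@B1, c@B0, f@B2}  OUT={b@B1, c@B0, f@B2}
  B1:  IN={b@B1, b@B2, c@B0, f@B2}  OUT={b@B1, c@B0, f@B2}
  B2:  IN={b@B1, c@B0, f@B2}  OUT={b@B2, c@B0, f@B2}
  B3:  IN={b@B2, c@B0, f@B2}  OUT={b@B2, c@B0, f@B2}
  B4:  IN={b@B2, c@B0, f@B2}  OUT={a@B4, b@B2, c@B0, f@B2}

Merge at B2: IN[B2] = OUT[B1] = {b@B1, c@B0, f@B2}
Applying B2's transfer function to that IN value gives OUT[B2] (row B2 above).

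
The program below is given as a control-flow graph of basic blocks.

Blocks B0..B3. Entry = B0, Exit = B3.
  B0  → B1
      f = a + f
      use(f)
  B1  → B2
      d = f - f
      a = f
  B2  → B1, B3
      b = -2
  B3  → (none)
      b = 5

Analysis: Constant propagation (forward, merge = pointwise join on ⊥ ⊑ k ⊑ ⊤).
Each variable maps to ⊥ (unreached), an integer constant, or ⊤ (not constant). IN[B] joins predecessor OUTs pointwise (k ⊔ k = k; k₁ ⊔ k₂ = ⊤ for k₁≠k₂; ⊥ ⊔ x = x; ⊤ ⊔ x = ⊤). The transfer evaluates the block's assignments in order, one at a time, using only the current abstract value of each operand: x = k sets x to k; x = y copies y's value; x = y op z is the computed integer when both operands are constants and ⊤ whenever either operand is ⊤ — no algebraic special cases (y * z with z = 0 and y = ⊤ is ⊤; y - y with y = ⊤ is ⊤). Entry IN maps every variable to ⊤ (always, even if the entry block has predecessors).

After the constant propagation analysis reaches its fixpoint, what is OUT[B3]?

Converged values:
  B0:  IN=(all ⊤)  OUT=(all ⊤)
  B1:  IN=(all ⊤)  OUT=(all ⊤)
  B2:  IN=(all ⊤)  OUT={b:-2; rest ⊤}
  B3:  IN={b:-2; rest ⊤}  OUT={b:5; rest ⊤}

Merge at B3: IN[B3] = OUT[B2] = {a: ⊤, b: -2, c: ⊤, d: ⊤, e: ⊤, f: ⊤}
Applying B3's transfer function to that IN value gives OUT[B3] (row B3 above).

Answer: {a: ⊤, b: 5, c: ⊤, d: ⊤, e: ⊤, f: ⊤}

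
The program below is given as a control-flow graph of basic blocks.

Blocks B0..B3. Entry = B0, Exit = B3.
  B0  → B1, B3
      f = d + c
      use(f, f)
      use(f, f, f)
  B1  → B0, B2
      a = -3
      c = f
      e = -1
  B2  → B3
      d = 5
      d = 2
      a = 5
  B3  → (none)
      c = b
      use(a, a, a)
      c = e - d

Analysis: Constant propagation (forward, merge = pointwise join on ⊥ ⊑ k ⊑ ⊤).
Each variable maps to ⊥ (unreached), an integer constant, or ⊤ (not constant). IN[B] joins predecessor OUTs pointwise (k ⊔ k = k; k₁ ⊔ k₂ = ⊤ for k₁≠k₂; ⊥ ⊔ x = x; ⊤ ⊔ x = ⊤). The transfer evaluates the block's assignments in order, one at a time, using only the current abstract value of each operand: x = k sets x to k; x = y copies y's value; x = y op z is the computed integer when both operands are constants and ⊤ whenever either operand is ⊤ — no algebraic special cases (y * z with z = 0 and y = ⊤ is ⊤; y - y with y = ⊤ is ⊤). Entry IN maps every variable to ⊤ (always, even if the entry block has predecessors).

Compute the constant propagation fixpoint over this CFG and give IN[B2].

Answer: {a: -3, b: ⊤, c: ⊤, d: ⊤, e: -1, f: ⊤}

Working:
Converged values:
  B0:   IN=(all ⊤)   OUT=(all ⊤)
  B1:   IN=(all ⊤)   OUT={a:-3, e:-1; rest ⊤}
  B2:   IN={a:-3, e:-1; rest ⊤}   OUT={a:5, d:2, e:-1; rest ⊤}
  B3:   IN=(all ⊤)   OUT=(all ⊤)

Merge at B2: IN[B2] = OUT[B1] = {a: -3, b: ⊤, c: ⊤, d: ⊤, e: -1, f: ⊤}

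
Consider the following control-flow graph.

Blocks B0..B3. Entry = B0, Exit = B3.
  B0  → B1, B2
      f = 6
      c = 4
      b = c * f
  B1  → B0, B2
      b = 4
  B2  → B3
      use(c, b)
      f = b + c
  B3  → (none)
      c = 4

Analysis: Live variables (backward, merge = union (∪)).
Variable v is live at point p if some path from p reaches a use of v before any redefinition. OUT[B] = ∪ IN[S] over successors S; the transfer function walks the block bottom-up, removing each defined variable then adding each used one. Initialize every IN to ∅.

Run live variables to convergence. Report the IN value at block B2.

Answer: {b, c}

Derivation:
Per-block solution:
  B0:  IN={}  OUT={b, c}
  B1:  IN={c}  OUT={b, c}
  B2:  IN={b, c}  OUT={}
  B3:  IN={}  OUT={}

Merge at B2: OUT[B2] = IN[B3] = {}
Applying B2's transfer function to that OUT value gives IN[B2] (row B2 above).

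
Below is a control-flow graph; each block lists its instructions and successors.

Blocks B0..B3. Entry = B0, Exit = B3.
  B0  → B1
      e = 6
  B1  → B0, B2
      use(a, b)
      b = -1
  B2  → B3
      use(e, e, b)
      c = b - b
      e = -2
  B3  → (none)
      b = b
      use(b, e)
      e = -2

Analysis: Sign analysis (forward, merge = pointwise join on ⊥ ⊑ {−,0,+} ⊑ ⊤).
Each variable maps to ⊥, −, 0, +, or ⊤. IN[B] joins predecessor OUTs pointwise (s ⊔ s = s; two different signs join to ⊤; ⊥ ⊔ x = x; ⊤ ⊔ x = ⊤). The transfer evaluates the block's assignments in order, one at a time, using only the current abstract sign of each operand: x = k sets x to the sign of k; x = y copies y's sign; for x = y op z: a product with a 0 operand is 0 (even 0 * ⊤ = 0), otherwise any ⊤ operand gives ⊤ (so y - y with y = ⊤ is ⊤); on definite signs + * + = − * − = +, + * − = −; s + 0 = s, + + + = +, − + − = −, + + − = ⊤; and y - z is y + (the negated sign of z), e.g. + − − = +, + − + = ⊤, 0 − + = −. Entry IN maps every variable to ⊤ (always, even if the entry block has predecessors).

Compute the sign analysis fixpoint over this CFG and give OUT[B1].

Answer: {a: ⊤, b: -, c: ⊤, d: ⊤, e: +, f: ⊤}

Working:
Converged values:
  B0:  IN=(all ⊤)  OUT={e:+; rest ⊤}
  B1:  IN={e:+; rest ⊤}  OUT={b:-, e:+; rest ⊤}
  B2:  IN={b:-, e:+; rest ⊤}  OUT={b:-, e:-; rest ⊤}
  B3:  IN={b:-, e:-; rest ⊤}  OUT={b:-, e:-; rest ⊤}

Merge at B1: IN[B1] = OUT[B0] = {a: ⊤, b: ⊤, c: ⊤, d: ⊤, e: +, f: ⊤}
Applying B1's transfer function to that IN value gives OUT[B1] (row B1 above).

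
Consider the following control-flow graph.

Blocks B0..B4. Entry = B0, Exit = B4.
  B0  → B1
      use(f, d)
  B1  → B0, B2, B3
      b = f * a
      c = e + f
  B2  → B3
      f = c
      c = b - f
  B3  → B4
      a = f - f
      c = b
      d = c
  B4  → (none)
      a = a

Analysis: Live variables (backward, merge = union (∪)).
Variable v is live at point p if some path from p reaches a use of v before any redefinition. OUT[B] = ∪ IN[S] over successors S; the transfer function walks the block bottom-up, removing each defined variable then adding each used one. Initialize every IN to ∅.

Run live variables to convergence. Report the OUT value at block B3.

Answer: {a}

Derivation:
Fixpoint table:
  B0:   IN={a, d, e, f}   OUT={a, d, e, f}
  B1:   IN={a, d, e, f}   OUT={a, b, c, d, e, f}
  B2:   IN={b, c}   OUT={b, f}
  B3:   IN={b, f}   OUT={a}
  B4:   IN={a}   OUT={}

Merge at B3: OUT[B3] = IN[B4] = {a}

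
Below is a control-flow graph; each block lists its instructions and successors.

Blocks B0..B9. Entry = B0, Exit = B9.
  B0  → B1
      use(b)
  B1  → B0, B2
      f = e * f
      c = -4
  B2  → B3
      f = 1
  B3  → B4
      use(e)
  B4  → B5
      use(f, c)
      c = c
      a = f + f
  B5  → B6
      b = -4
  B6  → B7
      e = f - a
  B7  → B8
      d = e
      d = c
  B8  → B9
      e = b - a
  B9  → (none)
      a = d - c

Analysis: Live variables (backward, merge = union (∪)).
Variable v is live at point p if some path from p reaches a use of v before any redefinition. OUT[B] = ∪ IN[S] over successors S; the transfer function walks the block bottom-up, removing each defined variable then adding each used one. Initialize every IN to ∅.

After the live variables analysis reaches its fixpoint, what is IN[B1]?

Answer: {b, e, f}

Working:
Per-block solution:
  B0:   IN={b, e, f}   OUT={b, e, f}
  B1:   IN={b, e, f}   OUT={b, c, e, f}
  B2:   IN={c, e}   OUT={c, e, f}
  B3:   IN={c, e, f}   OUT={c, f}
  B4:   IN={c, f}   OUT={a, c, f}
  B5:   IN={a, c, f}   OUT={a, b, c, f}
  B6:   IN={a, b, c, f}   OUT={a, b, c, e}
  B7:   IN={a, b, c, e}   OUT={a, b, c, d}
  B8:   IN={a, b, c, d}   OUT={c, d}
  B9:   IN={c, d}   OUT={}

Merge at B1: OUT[B1] = IN[B0] ⊔ IN[B2] = {b, c, e, f}
Applying B1's transfer function to that OUT value gives IN[B1] (row B1 above).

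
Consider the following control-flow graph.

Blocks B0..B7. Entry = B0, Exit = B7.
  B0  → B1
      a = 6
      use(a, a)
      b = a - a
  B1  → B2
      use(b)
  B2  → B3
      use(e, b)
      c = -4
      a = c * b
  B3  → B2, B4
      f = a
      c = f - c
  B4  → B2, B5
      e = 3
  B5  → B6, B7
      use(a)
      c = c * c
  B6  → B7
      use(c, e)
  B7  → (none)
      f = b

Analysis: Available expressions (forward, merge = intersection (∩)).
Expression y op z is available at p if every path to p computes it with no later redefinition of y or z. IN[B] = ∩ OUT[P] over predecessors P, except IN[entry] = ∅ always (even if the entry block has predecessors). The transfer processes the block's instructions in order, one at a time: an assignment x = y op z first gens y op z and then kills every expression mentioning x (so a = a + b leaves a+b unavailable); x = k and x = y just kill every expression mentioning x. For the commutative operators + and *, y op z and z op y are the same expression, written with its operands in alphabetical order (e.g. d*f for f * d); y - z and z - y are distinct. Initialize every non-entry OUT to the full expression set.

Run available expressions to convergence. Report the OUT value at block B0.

Answer: {a-a}

Trace:
Converged values:
  B0: | IN={} | OUT={a-a}
  B1: | IN={a-a} | OUT={a-a}
  B2: | IN={} | OUT={b*c}
  B3: | IN={b*c} | OUT={}
  B4: | IN={} | OUT={}
  B5: | IN={} | OUT={}
  B6: | IN={} | OUT={}
  B7: | IN={} | OUT={}

B0 is the boundary node: IN[B0] = {}
Applying B0's transfer function to that IN value gives OUT[B0] (row B0 above).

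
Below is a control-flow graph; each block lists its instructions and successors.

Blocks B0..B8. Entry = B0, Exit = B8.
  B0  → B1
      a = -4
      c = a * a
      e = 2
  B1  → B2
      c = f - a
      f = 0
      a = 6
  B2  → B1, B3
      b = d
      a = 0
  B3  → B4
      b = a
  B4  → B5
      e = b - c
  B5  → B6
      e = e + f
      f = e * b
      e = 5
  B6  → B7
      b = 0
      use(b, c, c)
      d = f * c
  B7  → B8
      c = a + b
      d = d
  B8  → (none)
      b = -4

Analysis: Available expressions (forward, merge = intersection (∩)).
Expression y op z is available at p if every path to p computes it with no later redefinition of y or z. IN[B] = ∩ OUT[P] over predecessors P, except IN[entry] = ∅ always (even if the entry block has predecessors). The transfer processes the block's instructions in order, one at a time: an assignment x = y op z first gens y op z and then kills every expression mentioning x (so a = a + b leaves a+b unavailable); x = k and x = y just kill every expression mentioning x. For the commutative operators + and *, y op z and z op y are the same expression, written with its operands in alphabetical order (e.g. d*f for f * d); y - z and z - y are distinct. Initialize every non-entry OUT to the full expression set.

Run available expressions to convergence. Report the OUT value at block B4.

Per-block solution:
  B0:   IN={}   OUT={a*a}
  B1:   IN={}   OUT={}
  B2:   IN={}   OUT={}
  B3:   IN={}   OUT={}
  B4:   IN={}   OUT={b-c}
  B5:   IN={b-c}   OUT={b-c}
  B6:   IN={b-c}   OUT={c*f}
  B7:   IN={c*f}   OUT={a+b}
  B8:   IN={a+b}   OUT={}

Merge at B4: IN[B4] = OUT[B3] = {}
Applying B4's transfer function to that IN value gives OUT[B4] (row B4 above).

Answer: {b-c}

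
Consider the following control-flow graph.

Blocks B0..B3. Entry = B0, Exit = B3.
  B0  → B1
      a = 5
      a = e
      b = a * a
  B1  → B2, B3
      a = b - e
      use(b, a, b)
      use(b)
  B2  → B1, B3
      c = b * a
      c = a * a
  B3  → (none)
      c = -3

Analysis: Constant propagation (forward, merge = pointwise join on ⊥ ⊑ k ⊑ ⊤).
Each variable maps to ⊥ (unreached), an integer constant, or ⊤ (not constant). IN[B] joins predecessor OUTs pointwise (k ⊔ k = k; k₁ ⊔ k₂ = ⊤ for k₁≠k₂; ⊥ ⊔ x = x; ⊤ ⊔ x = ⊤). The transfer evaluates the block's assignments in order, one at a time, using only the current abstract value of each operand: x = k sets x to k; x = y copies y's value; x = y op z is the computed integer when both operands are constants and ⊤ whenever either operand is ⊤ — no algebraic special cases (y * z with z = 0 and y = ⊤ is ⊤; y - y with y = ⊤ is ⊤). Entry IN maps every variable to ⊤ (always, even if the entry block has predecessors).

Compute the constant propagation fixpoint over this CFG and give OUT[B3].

Converged values:
  B0:   IN=(all ⊤)   OUT=(all ⊤)
  B1:   IN=(all ⊤)   OUT=(all ⊤)
  B2:   IN=(all ⊤)   OUT=(all ⊤)
  B3:   IN=(all ⊤)   OUT={c:-3; rest ⊤}

Merge at B3: IN[B3] = OUT[B1] ⊔ OUT[B2] = {a: ⊤, b: ⊤, c: ⊤, d: ⊤, e: ⊤, f: ⊤}
Applying B3's transfer function to that IN value gives OUT[B3] (row B3 above).

Answer: {a: ⊤, b: ⊤, c: -3, d: ⊤, e: ⊤, f: ⊤}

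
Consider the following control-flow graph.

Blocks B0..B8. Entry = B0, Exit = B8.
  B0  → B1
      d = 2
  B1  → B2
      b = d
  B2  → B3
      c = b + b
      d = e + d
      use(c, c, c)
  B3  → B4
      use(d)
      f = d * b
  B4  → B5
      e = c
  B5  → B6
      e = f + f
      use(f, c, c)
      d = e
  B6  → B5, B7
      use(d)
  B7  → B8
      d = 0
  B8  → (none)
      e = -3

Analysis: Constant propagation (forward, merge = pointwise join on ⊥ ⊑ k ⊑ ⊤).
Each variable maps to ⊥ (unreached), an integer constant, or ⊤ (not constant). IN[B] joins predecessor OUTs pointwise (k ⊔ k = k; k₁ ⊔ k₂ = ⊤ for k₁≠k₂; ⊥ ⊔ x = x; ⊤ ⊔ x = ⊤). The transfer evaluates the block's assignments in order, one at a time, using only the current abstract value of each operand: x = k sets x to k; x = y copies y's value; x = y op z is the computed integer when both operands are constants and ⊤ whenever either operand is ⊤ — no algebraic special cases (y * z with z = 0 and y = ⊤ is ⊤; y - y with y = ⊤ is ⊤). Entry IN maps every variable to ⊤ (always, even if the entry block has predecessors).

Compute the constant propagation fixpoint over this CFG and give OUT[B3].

Answer: {a: ⊤, b: 2, c: 4, d: ⊤, e: ⊤, f: ⊤}

Working:
Converged values:
  B0: | IN=(all ⊤) | OUT={d:2; rest ⊤}
  B1: | IN={d:2; rest ⊤} | OUT={b:2, d:2; rest ⊤}
  B2: | IN={b:2, d:2; rest ⊤} | OUT={b:2, c:4; rest ⊤}
  B3: | IN={b:2, c:4; rest ⊤} | OUT={b:2, c:4; rest ⊤}
  B4: | IN={b:2, c:4; rest ⊤} | OUT={b:2, c:4, e:4; rest ⊤}
  B5: | IN={b:2, c:4; rest ⊤} | OUT={b:2, c:4; rest ⊤}
  B6: | IN={b:2, c:4; rest ⊤} | OUT={b:2, c:4; rest ⊤}
  B7: | IN={b:2, c:4; rest ⊤} | OUT={b:2, c:4, d:0; rest ⊤}
  B8: | IN={b:2, c:4, d:0; rest ⊤} | OUT={b:2, c:4, d:0, e:-3; rest ⊤}

Merge at B3: IN[B3] = OUT[B2] = {a: ⊤, b: 2, c: 4, d: ⊤, e: ⊤, f: ⊤}
Applying B3's transfer function to that IN value gives OUT[B3] (row B3 above).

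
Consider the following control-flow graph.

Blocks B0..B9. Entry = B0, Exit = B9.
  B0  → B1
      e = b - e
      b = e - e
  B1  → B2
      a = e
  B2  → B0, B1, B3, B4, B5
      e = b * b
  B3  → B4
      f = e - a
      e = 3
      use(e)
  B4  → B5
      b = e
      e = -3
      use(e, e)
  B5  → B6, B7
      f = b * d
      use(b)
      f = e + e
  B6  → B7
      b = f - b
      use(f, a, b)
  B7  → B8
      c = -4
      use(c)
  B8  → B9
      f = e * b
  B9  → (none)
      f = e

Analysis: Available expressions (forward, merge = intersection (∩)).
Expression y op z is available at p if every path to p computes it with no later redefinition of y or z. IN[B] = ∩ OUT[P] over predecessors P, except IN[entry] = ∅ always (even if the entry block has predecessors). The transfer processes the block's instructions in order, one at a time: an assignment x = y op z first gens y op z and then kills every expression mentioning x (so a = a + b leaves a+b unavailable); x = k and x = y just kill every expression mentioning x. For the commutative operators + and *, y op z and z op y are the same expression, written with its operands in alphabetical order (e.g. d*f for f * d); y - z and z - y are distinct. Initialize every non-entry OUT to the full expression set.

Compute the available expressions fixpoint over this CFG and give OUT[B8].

Answer: {b*e, e+e}

Derivation:
Converged values:
  B0:   IN={}   OUT={e-e}
  B1:   IN={}   OUT={}
  B2:   IN={}   OUT={b*b}
  B3:   IN={b*b}   OUT={b*b}
  B4:   IN={b*b}   OUT={}
  B5:   IN={}   OUT={b*d, e+e}
  B6:   IN={b*d, e+e}   OUT={e+e}
  B7:   IN={e+e}   OUT={e+e}
  B8:   IN={e+e}   OUT={b*e, e+e}
  B9:   IN={b*e, e+e}   OUT={b*e, e+e}

Merge at B8: IN[B8] = OUT[B7] = {e+e}
Applying B8's transfer function to that IN value gives OUT[B8] (row B8 above).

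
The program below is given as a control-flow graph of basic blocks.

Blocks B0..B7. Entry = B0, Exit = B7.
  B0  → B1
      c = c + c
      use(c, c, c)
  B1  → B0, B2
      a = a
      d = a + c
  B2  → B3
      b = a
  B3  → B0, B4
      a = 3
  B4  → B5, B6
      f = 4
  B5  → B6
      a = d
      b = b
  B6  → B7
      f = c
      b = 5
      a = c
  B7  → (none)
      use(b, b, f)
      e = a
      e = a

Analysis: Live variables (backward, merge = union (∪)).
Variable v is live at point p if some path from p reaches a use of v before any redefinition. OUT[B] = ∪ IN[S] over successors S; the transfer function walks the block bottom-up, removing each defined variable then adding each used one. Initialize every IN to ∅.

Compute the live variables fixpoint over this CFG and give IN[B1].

Fixpoint table:
  B0:  IN={a, c}  OUT={a, c}
  B1:  IN={a, c}  OUT={a, c, d}
  B2:  IN={a, c, d}  OUT={b, c, d}
  B3:  IN={b, c, d}  OUT={a, b, c, d}
  B4:  IN={b, c, d}  OUT={b, c, d}
  B5:  IN={b, c, d}  OUT={c}
  B6:  IN={c}  OUT={a, b, f}
  B7:  IN={a, b, f}  OUT={}

Merge at B1: OUT[B1] = IN[B0] ⊔ IN[B2] = {a, c, d}
Applying B1's transfer function to that OUT value gives IN[B1] (row B1 above).

Answer: {a, c}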